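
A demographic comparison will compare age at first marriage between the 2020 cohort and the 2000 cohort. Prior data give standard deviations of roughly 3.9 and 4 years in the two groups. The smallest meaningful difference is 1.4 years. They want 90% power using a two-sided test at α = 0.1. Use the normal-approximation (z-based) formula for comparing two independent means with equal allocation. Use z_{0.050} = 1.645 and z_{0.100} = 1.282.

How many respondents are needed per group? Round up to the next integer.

n = (z_{α/2} + z_β)² · (σ₁² + σ₂²) / δ²
  = (1.645 + 1.282)² · (3.9² + 4² = 31.21) / 1.4²
  = 8.5673 · 31.21 / 1.96
  = 136.42
Round up → n = 137 per group.

n = 137 per group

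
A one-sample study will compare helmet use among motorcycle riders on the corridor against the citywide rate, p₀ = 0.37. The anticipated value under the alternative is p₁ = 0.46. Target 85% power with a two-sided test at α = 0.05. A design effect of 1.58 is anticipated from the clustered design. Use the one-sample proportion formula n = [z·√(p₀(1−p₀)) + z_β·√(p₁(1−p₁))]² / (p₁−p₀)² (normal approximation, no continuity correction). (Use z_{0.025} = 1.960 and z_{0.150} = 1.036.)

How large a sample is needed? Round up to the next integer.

n = 418

n = [z_{α/2}·√(p₀q₀) + z_β·√(p₁q₁)]² / (p₁ − p₀)²
  = [1.960·√(0.37·0.63) + 1.036·√(0.46·0.54)]² / (0.09)²
  = [1.960·0.4828 + 1.036·0.4984]² / 0.0081
  = [1.4626]² / 0.0081
  = 264.11
Design effect: 1.58 × 264.11 = 417.30.
Round up → n = 418.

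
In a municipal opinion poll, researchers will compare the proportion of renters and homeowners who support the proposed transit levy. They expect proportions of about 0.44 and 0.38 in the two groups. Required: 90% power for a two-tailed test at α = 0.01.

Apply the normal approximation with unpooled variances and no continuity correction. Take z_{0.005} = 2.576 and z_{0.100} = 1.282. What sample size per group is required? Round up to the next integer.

n = 1993 per group

n = (z_{α/2} + z_β)² · [p₁(1−p₁) + p₂(1−p₂)] / (p₁ − p₂)²
  = (2.576 + 1.282)² · (0.44·0.56 + 0.38·0.62) / (0.06)²
  = (3.858)² · (0.2464 + 0.2356) / 0.0036
  = 14.8842 · 0.4820 / 0.0036
  = 1992.82
Round up → n = 1993 per group.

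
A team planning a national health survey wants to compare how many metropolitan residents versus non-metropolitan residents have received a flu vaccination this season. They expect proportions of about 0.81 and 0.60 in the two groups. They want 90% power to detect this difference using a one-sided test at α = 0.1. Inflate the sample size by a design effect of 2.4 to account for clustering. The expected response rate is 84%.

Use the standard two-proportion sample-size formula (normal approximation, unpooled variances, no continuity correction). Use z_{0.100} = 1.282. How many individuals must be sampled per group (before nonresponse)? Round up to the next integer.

n = 168 per group

n = (z_α + z_β)² · [p₁(1−p₁) + p₂(1−p₂)] / (p₁ − p₂)²
  = (1.282 + 1.282)² · (0.81·0.19 + 0.60·0.40) / (0.21)²
  = (2.564)² · (0.1539 + 0.2400) / 0.0441
  = 6.5741 · 0.3939 / 0.0441
  = 58.72
Design effect: 2.4 × 58.72 = 140.93.
Adjust for 84% response: 140.93 / 0.84 = 167.77.
Round up → n = 168 per group.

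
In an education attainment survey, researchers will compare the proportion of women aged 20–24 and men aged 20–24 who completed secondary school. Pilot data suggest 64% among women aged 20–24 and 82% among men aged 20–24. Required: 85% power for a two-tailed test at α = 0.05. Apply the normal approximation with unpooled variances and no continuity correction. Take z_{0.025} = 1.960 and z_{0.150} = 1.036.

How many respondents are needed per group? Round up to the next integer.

n = 105 per group

n = (z_{α/2} + z_β)² · [p₁(1−p₁) + p₂(1−p₂)] / (p₁ − p₂)²
  = (1.960 + 1.036)² · (0.64·0.36 + 0.82·0.18) / (-0.18)²
  = (2.996)² · (0.2304 + 0.1476) / 0.0324
  = 8.9760 · 0.3780 / 0.0324
  = 104.72
Round up → n = 105 per group.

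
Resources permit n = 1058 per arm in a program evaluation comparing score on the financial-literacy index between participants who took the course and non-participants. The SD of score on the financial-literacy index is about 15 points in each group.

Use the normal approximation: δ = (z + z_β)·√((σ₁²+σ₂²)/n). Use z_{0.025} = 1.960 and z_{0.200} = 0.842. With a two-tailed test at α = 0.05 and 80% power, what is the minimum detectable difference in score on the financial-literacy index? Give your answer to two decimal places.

Minimum detectable difference ≈ 1.83 points

δ = (z_{α/2} + z_β) · √((σ₁²+σ₂²)/n)
  = (1.960 + 0.842) · √(450/1058)
  = 2.802 · √0.42533
  = 2.802 · 0.6522
  = 1.8274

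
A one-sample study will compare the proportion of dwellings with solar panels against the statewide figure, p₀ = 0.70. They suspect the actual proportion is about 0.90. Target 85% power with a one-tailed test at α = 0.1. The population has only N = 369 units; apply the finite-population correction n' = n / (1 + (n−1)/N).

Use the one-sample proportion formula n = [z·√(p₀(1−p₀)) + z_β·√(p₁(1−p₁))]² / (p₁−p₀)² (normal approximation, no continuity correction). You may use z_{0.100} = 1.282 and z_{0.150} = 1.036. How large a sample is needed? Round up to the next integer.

n = [z_α·√(p₀q₀) + z_β·√(p₁q₁)]² / (p₁ − p₀)²
  = [1.282·√(0.70·0.30) + 1.036·√(0.90·0.10)]² / (0.20)²
  = [1.282·0.4583 + 1.036·0.3000]² / 0.0400
  = [0.8983]² / 0.0400
  = 20.17
Finite-population correction (N = 369): 20.17 / (1 + (20.17 − 1)/369) = 19.18.
Round up → n = 20.

n = 20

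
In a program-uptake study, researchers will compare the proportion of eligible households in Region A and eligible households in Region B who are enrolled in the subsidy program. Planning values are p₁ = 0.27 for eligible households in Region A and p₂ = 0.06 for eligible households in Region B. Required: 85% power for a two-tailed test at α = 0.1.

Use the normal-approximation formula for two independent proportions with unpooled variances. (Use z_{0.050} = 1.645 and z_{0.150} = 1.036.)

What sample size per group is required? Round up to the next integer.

n = 42 per group

n = (z_{α/2} + z_β)² · [p₁(1−p₁) + p₂(1−p₂)] / (p₁ − p₂)²
  = (1.645 + 1.036)² · (0.27·0.73 + 0.06·0.94) / (0.21)²
  = (2.681)² · (0.1971 + 0.0564) / 0.0441
  = 7.1878 · 0.2535 / 0.0441
  = 41.32
Round up → n = 42 per group.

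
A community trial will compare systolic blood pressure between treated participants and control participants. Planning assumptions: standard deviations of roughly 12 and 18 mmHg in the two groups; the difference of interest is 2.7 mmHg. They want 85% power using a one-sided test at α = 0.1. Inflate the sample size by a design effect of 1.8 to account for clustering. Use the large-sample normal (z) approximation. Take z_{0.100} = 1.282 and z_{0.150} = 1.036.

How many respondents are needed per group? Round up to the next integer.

n = 621 per group

n = (z_α + z_β)² · (σ₁² + σ₂²) / δ²
  = (1.282 + 1.036)² · (12² + 18² = 468) / 2.7²
  = 5.3731 · 468 / 7.29
  = 344.94
Design effect: 1.8 × 344.94 = 620.89.
Round up → n = 621 per group.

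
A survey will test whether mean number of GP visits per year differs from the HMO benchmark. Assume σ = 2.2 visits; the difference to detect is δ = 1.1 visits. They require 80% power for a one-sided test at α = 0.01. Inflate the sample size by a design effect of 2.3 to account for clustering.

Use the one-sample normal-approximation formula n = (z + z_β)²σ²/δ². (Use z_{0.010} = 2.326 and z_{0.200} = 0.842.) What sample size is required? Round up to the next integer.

n = 93

n = (z_α + z_β)² · σ² / δ²
  = (2.326 + 0.842)² · 2.2² / 1.1²
  = 10.0362 · 4.84 / 1.21
  = 40.14
Design effect: 2.3 × 40.14 = 92.33.
Round up → n = 93.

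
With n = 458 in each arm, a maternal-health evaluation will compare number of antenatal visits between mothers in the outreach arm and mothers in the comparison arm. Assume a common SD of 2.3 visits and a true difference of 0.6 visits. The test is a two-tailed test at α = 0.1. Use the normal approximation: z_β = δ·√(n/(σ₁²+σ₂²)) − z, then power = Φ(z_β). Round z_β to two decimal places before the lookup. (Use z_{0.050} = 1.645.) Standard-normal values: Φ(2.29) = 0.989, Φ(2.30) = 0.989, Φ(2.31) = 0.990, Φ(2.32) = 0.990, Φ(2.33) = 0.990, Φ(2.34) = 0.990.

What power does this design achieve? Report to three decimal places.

z_β = δ·√(n/(σ₁²+σ₂²)) − z_{α/2}
    = 0.6 · √(458/10.58) − 1.645
    = 0.6 · 6.57945 − 1.645
    = 3.9477 − 1.645 = 2.3027 → 2.30
Power = Φ(2.30) = 0.989.

Power ≈ 0.989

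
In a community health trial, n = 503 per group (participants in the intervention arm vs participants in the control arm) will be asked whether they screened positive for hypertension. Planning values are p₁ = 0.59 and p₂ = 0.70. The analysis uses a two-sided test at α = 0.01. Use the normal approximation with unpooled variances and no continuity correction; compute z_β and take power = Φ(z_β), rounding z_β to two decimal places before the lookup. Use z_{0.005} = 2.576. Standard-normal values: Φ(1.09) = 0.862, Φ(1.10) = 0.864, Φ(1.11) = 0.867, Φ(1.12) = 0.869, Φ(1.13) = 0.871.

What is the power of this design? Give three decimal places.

z_β = |p₁−p₂|·√(n/[p₁q₁+p₂q₂]) − z_{α/2}
    = 0.11 · √(503/0.4519) − 2.576
    = 0.11 · 33.3628 − 2.576
    = 3.6699 − 2.576 = 1.0939 → 1.09
Power = Φ(1.09) = 0.862.

Power ≈ 0.862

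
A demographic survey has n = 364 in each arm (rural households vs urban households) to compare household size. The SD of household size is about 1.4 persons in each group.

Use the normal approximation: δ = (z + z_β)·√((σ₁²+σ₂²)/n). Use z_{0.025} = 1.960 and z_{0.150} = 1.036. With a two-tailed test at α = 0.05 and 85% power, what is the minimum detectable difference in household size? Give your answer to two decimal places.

δ = (z_{α/2} + z_β) · √((σ₁²+σ₂²)/n)
  = (1.960 + 1.036) · √(3.92/364)
  = 2.996 · √0.01077
  = 2.996 · 0.1038
  = 0.3109

Minimum detectable difference ≈ 0.31 persons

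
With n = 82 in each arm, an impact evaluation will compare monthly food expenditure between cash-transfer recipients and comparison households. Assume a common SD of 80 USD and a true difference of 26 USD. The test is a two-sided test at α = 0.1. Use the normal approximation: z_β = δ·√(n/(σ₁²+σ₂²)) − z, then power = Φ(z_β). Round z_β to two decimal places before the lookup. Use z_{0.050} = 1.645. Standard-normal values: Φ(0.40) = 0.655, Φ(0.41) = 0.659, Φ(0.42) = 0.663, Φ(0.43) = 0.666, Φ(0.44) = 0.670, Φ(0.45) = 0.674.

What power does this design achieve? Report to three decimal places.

Power ≈ 0.670

z_β = δ·√(n/(σ₁²+σ₂²)) − z_{α/2}
    = 26 · √(82/12800) − 1.645
    = 26 · 0.08004 − 1.645
    = 2.0810 − 1.645 = 0.4360 → 0.44
Power = Φ(0.44) = 0.670.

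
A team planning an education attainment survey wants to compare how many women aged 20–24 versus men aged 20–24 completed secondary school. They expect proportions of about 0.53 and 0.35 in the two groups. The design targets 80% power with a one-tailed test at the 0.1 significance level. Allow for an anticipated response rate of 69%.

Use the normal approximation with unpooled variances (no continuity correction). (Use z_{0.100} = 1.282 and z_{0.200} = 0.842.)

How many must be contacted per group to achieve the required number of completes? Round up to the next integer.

n = (z_α + z_β)² · [p₁(1−p₁) + p₂(1−p₂)] / (p₁ − p₂)²
  = (1.282 + 0.842)² · (0.53·0.47 + 0.35·0.65) / (0.18)²
  = (2.124)² · (0.2491 + 0.2275) / 0.0324
  = 4.5114 · 0.4766 / 0.0324
  = 66.36
Adjust for 69% response: 66.36 / 0.69 = 96.18.
Round up → n = 97 per group.

n = 97 per group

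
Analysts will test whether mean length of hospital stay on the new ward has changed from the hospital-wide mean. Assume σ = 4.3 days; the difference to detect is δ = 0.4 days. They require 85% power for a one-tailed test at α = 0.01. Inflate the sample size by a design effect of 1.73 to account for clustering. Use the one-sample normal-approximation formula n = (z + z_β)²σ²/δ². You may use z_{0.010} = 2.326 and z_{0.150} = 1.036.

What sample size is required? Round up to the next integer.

n = 2260

n = (z_α + z_β)² · σ² / δ²
  = (2.326 + 1.036)² · 4.3² / 0.4²
  = 11.3030 · 18.49 / 0.16
  = 1306.21
Design effect: 1.73 × 1306.21 = 2259.74.
Round up → n = 2260.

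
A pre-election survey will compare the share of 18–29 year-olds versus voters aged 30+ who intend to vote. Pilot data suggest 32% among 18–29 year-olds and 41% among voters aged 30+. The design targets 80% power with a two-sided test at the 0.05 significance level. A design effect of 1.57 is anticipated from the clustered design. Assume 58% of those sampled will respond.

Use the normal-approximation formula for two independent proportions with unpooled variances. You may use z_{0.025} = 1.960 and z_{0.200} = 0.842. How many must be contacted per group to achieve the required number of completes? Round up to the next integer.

n = 1206 per group

n = (z_{α/2} + z_β)² · [p₁(1−p₁) + p₂(1−p₂)] / (p₁ − p₂)²
  = (1.960 + 0.842)² · (0.32·0.68 + 0.41·0.59) / (-0.09)²
  = (2.802)² · (0.2176 + 0.2419) / 0.0081
  = 7.8512 · 0.4595 / 0.0081
  = 445.39
Design effect: 1.57 × 445.39 = 699.26.
Adjust for 58% response: 699.26 / 0.58 = 1205.61.
Round up → n = 1206 per group.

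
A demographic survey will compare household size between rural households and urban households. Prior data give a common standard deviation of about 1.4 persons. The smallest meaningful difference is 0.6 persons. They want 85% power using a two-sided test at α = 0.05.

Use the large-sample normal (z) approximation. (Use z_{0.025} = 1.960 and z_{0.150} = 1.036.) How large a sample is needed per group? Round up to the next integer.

n = (z_{α/2} + z_β)² · (σ₁² + σ₂²) / δ²
  = (1.960 + 1.036)² · (2·1.4² = 3.92) / 0.6²
  = 8.9760 · 3.92 / 0.36
  = 97.74
Round up → n = 98 per group.

n = 98 per group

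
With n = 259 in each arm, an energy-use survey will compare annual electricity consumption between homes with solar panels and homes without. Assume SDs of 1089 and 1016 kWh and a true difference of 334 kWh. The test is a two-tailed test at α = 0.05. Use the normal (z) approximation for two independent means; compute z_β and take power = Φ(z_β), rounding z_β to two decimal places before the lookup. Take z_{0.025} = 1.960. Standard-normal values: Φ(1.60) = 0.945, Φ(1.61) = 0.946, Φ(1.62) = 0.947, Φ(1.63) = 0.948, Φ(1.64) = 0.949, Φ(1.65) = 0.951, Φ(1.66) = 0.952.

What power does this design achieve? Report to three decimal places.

Power ≈ 0.951

z_β = δ·√(n/(σ₁²+σ₂²)) − z_{α/2}
    = 334 · √(259/2218177) − 1.960
    = 334 · 0.01081 − 1.960
    = 3.6091 − 1.960 = 1.6491 → 1.65
Power = Φ(1.65) = 0.951.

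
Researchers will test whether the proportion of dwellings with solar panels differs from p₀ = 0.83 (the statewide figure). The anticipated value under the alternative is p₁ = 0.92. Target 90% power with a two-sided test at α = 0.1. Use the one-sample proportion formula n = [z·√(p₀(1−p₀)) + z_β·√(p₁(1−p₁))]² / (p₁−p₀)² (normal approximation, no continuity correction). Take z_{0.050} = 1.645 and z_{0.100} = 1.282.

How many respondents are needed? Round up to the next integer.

n = [z_{α/2}·√(p₀q₀) + z_β·√(p₁q₁)]² / (p₁ − p₀)²
  = [1.645·√(0.83·0.17) + 1.282·√(0.92·0.08)]² / (0.09)²
  = [1.645·0.3756 + 1.282·0.2713]² / 0.0081
  = [0.9657]² / 0.0081
  = 115.14
Round up → n = 116.

n = 116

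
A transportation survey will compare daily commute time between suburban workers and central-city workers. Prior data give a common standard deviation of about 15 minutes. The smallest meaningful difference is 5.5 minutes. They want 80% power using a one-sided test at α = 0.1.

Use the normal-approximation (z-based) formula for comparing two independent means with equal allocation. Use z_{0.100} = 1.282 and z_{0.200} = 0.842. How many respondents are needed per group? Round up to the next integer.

n = 68 per group

n = (z_α + z_β)² · (σ₁² + σ₂²) / δ²
  = (1.282 + 0.842)² · (2·15² = 450) / 5.5²
  = 4.5114 · 450 / 30.25
  = 67.11
Round up → n = 68 per group.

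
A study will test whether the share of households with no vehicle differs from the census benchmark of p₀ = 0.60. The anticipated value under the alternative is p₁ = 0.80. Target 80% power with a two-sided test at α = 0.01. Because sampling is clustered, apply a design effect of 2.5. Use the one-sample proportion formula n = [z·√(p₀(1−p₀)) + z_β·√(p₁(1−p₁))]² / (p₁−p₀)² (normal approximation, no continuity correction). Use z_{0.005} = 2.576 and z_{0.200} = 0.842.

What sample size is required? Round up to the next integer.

n = [z_{α/2}·√(p₀q₀) + z_β·√(p₁q₁)]² / (p₁ − p₀)²
  = [2.576·√(0.60·0.40) + 0.842·√(0.80·0.20)]² / (0.20)²
  = [2.576·0.4899 + 0.842·0.4000]² / 0.0400
  = [1.5988]² / 0.0400
  = 63.90
Design effect: 2.5 × 63.90 = 159.76.
Round up → n = 160.

n = 160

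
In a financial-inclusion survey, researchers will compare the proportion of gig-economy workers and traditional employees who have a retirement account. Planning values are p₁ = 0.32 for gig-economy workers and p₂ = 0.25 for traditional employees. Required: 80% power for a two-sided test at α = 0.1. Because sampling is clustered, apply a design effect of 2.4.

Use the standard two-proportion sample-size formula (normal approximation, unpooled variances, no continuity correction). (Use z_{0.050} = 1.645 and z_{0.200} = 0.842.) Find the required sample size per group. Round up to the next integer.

n = 1228 per group

n = (z_{α/2} + z_β)² · [p₁(1−p₁) + p₂(1−p₂)] / (p₁ − p₂)²
  = (1.645 + 0.842)² · (0.32·0.68 + 0.25·0.75) / (0.07)²
  = (2.487)² · (0.2176 + 0.1875) / 0.0049
  = 6.1852 · 0.4051 / 0.0049
  = 511.35
Design effect: 2.4 × 511.35 = 1227.24.
Round up → n = 1228 per group.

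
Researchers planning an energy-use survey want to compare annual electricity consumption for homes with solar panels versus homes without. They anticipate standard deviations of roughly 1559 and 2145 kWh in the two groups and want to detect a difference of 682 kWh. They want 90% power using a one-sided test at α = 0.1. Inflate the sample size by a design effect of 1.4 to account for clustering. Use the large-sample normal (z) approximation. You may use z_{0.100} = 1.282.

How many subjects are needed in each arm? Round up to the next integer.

n = 140 per group

n = (z_α + z_β)² · (σ₁² + σ₂²) / δ²
  = (1.282 + 1.282)² · (1559² + 2145² = 7031506) / 682²
  = 6.5741 · 7031506 / 465124
  = 99.38
Design effect: 1.4 × 99.38 = 139.14.
Round up → n = 140 per group.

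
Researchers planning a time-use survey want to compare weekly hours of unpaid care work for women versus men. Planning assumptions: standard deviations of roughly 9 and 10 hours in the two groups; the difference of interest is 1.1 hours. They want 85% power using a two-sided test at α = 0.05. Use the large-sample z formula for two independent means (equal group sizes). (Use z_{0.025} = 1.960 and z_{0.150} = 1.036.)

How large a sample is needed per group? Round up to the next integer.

n = (z_{α/2} + z_β)² · (σ₁² + σ₂²) / δ²
  = (1.960 + 1.036)² · (9² + 10² = 181) / 1.1²
  = 8.9760 · 181 / 1.21
  = 1342.69
Round up → n = 1343 per group.

n = 1343 per group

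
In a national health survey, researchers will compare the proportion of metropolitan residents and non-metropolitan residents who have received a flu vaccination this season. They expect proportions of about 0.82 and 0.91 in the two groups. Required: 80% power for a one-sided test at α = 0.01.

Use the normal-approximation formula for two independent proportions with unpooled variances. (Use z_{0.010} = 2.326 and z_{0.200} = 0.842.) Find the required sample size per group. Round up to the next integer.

n = 285 per group

n = (z_α + z_β)² · [p₁(1−p₁) + p₂(1−p₂)] / (p₁ − p₂)²
  = (2.326 + 0.842)² · (0.82·0.18 + 0.91·0.09) / (-0.09)²
  = (3.168)² · (0.1476 + 0.0819) / 0.0081
  = 10.0362 · 0.2295 / 0.0081
  = 284.36
Round up → n = 285 per group.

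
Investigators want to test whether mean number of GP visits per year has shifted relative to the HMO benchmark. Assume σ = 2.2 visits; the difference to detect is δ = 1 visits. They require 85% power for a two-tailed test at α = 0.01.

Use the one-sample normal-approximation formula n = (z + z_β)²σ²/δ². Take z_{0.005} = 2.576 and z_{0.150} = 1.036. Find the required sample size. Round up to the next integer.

n = 64

n = (z_{α/2} + z_β)² · σ² / δ²
  = (2.576 + 1.036)² · 2.2² / 1²
  = 13.0465 · 4.84 / 1
  = 63.15
Round up → n = 64.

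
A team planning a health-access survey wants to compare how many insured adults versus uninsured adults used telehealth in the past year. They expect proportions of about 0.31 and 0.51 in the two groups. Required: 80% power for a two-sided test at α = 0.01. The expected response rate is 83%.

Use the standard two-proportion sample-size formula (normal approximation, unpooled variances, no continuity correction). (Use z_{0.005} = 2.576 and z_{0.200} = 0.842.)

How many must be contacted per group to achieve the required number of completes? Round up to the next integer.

n = (z_{α/2} + z_β)² · [p₁(1−p₁) + p₂(1−p₂)] / (p₁ − p₂)²
  = (2.576 + 0.842)² · (0.31·0.69 + 0.51·0.49) / (-0.20)²
  = (3.418)² · (0.2139 + 0.2499) / 0.0400
  = 11.6827 · 0.4638 / 0.0400
  = 135.46
Adjust for 83% response: 135.46 / 0.83 = 163.21.
Round up → n = 164 per group.

n = 164 per group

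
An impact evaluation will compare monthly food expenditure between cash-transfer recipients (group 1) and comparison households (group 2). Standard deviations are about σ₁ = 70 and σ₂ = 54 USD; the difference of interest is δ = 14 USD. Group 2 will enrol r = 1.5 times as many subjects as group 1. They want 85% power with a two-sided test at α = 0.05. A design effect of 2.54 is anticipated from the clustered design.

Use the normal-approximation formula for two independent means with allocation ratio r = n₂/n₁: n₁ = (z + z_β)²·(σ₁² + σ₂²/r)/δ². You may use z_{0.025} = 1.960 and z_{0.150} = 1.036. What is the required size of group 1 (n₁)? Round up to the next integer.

n₁ = 797

n₁ = (z_{α/2} + z_β)² · (σ₁² + σ₂²/r) / δ²
   = (1.960 + 1.036)² · (70² + 54²/1.5) / 14²
   = 8.9760 · (4900 + 1944) / 196
   = 8.9760 · 6844 / 196
   = 313.43
Design effect: 2.54 × 313.43 = 796.11.
Round up → n₁ = 797; n₂ = r·n₁ = 1.5 × 797 = 1196.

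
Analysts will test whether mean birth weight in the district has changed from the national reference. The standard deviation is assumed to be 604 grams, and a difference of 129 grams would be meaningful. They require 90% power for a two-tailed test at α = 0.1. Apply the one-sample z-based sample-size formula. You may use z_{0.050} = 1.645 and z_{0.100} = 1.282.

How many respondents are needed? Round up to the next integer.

n = 188

n = (z_{α/2} + z_β)² · σ² / δ²
  = (1.645 + 1.282)² · 604² / 129²
  = 8.5673 · 364816 / 16641
  = 187.82
Round up → n = 188.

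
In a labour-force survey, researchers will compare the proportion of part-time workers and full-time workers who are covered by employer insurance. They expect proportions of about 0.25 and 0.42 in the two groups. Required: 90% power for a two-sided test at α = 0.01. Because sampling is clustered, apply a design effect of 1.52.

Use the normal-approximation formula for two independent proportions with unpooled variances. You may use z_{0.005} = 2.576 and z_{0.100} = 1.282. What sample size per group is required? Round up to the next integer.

n = (z_{α/2} + z_β)² · [p₁(1−p₁) + p₂(1−p₂)] / (p₁ − p₂)²
  = (2.576 + 1.282)² · (0.25·0.75 + 0.42·0.58) / (-0.17)²
  = (3.858)² · (0.1875 + 0.2436) / 0.0289
  = 14.8842 · 0.4311 / 0.0289
  = 222.03
Design effect: 1.52 × 222.03 = 337.48.
Round up → n = 338 per group.

n = 338 per group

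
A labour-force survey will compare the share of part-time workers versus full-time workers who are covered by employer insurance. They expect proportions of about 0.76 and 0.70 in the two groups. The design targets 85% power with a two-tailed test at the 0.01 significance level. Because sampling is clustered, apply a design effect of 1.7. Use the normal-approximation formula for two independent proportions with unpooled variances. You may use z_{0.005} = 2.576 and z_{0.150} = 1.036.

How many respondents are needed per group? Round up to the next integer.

n = 2418 per group

n = (z_{α/2} + z_β)² · [p₁(1−p₁) + p₂(1−p₂)] / (p₁ − p₂)²
  = (2.576 + 1.036)² · (0.76·0.24 + 0.70·0.30) / (0.06)²
  = (3.612)² · (0.1824 + 0.2100) / 0.0036
  = 13.0465 · 0.3924 / 0.0036
  = 1422.07
Design effect: 1.7 × 1422.07 = 2417.52.
Round up → n = 2418 per group.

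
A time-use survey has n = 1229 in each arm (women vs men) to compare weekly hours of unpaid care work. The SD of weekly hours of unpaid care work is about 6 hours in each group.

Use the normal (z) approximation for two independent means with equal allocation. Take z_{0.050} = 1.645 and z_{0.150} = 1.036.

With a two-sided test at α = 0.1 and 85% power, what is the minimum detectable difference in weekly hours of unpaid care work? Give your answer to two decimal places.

δ = (z_{α/2} + z_β) · √((σ₁²+σ₂²)/n)
  = (1.645 + 1.036) · √(72/1229)
  = 2.681 · √0.05858
  = 2.681 · 0.2420
  = 0.6489

Minimum detectable difference ≈ 0.65 hours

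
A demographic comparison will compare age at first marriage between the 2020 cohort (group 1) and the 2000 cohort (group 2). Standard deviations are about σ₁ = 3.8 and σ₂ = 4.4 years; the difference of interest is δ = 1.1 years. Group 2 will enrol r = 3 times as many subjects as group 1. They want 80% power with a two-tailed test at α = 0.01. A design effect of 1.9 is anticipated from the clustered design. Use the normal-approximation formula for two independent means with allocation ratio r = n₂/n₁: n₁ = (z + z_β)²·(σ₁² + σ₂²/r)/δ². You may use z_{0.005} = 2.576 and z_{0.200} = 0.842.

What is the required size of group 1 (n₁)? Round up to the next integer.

n₁ = (z_{α/2} + z_β)² · (σ₁² + σ₂²/r) / δ²
   = (2.576 + 0.842)² · (3.8² + 4.4²/3) / 1.1²
   = 11.6827 · (14.44 + 6.4533) / 1.21
   = 11.6827 · 20.8933 / 1.21
   = 201.73
Design effect: 1.9 × 201.73 = 383.28.
Round up → n₁ = 384; n₂ = r·n₁ = 3 × 384 = 1152.

n₁ = 384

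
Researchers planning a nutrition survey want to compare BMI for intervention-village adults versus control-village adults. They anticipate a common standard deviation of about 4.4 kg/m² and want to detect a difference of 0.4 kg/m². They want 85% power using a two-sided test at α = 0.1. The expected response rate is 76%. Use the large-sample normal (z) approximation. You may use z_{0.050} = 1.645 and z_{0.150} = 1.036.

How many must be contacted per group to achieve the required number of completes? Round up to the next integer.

n = (z_{α/2} + z_β)² · (σ₁² + σ₂²) / δ²
  = (1.645 + 1.036)² · (2·4.4² = 38.72) / 0.4²
  = 7.1878 · 38.72 / 0.16
  = 1739.44
Adjust for 76% response: 1739.44 / 0.76 = 2288.73.
Round up → n = 2289 per group.

n = 2289 per group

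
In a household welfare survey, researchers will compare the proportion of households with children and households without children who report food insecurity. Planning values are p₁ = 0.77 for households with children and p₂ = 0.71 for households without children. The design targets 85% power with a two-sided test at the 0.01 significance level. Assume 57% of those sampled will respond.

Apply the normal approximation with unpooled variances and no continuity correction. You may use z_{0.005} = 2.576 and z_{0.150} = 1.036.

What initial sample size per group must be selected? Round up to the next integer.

n = (z_{α/2} + z_β)² · [p₁(1−p₁) + p₂(1−p₂)] / (p₁ − p₂)²
  = (2.576 + 1.036)² · (0.77·0.23 + 0.71·0.29) / (0.06)²
  = (3.612)² · (0.1771 + 0.2059) / 0.0036
  = 13.0465 · 0.3830 / 0.0036
  = 1388.01
Adjust for 57% response: 1388.01 / 0.57 = 2435.10.
Round up → n = 2436 per group.

n = 2436 per group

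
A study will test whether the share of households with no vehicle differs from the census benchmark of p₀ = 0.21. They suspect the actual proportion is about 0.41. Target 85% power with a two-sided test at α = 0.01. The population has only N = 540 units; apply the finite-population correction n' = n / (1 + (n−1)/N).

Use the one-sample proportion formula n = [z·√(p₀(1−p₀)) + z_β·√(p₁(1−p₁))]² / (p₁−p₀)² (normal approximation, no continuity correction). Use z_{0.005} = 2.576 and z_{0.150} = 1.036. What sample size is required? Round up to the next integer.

n = 55

n = [z_{α/2}·√(p₀q₀) + z_β·√(p₁q₁)]² / (p₁ − p₀)²
  = [2.576·√(0.21·0.79) + 1.036·√(0.41·0.59)]² / (0.20)²
  = [2.576·0.4073 + 1.036·0.4918]² / 0.0400
  = [1.5588]² / 0.0400
  = 60.74
Finite-population correction (N = 540): 60.74 / (1 + (60.74 − 1)/540) = 54.69.
Round up → n = 55.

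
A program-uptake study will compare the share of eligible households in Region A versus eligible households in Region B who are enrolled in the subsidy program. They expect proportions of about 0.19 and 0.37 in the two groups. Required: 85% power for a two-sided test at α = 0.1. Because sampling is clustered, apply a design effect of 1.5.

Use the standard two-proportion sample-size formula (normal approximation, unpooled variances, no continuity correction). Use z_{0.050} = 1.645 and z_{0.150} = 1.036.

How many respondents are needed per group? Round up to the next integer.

n = 129 per group

n = (z_{α/2} + z_β)² · [p₁(1−p₁) + p₂(1−p₂)] / (p₁ − p₂)²
  = (1.645 + 1.036)² · (0.19·0.81 + 0.37·0.63) / (-0.18)²
  = (2.681)² · (0.1539 + 0.2331) / 0.0324
  = 7.1878 · 0.3870 / 0.0324
  = 85.85
Design effect: 1.5 × 85.85 = 128.78.
Round up → n = 129 per group.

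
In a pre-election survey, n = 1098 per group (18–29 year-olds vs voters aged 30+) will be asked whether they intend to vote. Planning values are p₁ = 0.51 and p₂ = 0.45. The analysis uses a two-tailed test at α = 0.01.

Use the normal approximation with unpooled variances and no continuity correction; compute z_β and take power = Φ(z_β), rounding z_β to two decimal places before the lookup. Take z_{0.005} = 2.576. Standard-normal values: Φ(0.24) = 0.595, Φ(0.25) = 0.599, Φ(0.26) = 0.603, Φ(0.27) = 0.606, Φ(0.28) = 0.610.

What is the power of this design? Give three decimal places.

Power ≈ 0.595

z_β = |p₁−p₂|·√(n/[p₁q₁+p₂q₂]) − z_{α/2}
    = 0.06 · √(1098/0.4974) − 2.576
    = 0.06 · 46.9838 − 2.576
    = 2.8190 − 2.576 = 0.2430 → 0.24
Power = Φ(0.24) = 0.595.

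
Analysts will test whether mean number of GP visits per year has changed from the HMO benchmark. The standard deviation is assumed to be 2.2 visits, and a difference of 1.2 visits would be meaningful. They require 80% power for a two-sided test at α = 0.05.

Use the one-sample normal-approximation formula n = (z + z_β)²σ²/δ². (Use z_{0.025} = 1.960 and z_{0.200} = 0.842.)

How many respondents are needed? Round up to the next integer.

n = (z_{α/2} + z_β)² · σ² / δ²
  = (1.960 + 0.842)² · 2.2² / 1.2²
  = 7.8512 · 4.84 / 1.44
  = 26.39
Round up → n = 27.

n = 27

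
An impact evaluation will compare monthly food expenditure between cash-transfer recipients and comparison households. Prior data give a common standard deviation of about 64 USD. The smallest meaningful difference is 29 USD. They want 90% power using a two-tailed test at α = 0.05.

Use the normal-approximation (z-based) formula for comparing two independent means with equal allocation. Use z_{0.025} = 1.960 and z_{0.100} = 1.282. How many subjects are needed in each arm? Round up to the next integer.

n = (z_{α/2} + z_β)² · (σ₁² + σ₂²) / δ²
  = (1.960 + 1.282)² · (2·64² = 8192) / 29²
  = 10.5106 · 8192 / 841
  = 102.38
Round up → n = 103 per group.

n = 103 per group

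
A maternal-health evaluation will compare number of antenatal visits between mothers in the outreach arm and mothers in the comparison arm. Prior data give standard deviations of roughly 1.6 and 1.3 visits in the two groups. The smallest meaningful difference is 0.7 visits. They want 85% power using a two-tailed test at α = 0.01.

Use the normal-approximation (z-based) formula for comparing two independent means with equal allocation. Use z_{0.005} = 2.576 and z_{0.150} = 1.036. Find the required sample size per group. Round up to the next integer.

n = (z_{α/2} + z_β)² · (σ₁² + σ₂²) / δ²
  = (2.576 + 1.036)² · (1.6² + 1.3² = 4.25) / 0.7²
  = 13.0465 · 4.25 / 0.49
  = 113.16
Round up → n = 114 per group.

n = 114 per group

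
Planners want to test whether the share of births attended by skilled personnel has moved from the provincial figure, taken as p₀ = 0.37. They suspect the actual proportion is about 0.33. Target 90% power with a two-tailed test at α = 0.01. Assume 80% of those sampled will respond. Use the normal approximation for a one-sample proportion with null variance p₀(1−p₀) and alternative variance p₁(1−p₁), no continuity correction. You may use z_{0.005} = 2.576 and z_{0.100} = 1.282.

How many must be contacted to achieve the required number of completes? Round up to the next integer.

n = [z_{α/2}·√(p₀q₀) + z_β·√(p₁q₁)]² / (p₁ − p₀)²
  = [2.576·√(0.37·0.63) + 1.282·√(0.33·0.67)]² / (-0.04)²
  = [2.576·0.4828 + 1.282·0.4702]² / 0.0016
  = [1.8465]² / 0.0016
  = 2131.01
Adjust for 80% response: 2131.01 / 0.80 = 2663.77.
Round up → n = 2664.

n = 2664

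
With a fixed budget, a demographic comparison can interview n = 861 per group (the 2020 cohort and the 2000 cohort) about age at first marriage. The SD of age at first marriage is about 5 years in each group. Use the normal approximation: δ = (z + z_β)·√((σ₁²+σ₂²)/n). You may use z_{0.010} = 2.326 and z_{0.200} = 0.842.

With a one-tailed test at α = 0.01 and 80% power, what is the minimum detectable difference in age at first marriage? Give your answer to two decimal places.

Minimum detectable difference ≈ 0.76 years

δ = (z_α + z_β) · √((σ₁²+σ₂²)/n)
  = (2.326 + 0.842) · √(50/861)
  = 3.168 · √0.05807
  = 3.168 · 0.2410
  = 0.7634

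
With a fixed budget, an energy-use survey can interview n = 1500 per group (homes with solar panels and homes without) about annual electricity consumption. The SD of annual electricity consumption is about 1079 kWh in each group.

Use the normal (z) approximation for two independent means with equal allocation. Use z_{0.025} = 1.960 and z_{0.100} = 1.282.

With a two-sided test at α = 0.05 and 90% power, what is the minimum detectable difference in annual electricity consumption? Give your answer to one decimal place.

Minimum detectable difference ≈ 127.7 kWh

δ = (z_{α/2} + z_β) · √((σ₁²+σ₂²)/n)
  = (1.960 + 1.282) · √(2328482/1500)
  = 3.242 · √1552.3
  = 3.242 · 39.3995
  = 127.7332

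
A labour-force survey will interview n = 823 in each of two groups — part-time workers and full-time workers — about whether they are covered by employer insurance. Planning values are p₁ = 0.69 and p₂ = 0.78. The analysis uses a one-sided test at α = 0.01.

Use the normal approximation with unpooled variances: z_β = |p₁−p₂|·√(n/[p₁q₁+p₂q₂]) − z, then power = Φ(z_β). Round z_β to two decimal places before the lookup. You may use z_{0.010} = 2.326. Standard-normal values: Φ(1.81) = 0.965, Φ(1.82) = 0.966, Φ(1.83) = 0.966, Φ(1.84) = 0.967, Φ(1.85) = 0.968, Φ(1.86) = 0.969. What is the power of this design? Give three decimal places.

Power ≈ 0.966

z_β = |p₁−p₂|·√(n/[p₁q₁+p₂q₂]) − z_α
    = 0.09 · √(823/0.3855) − 2.326
    = 0.09 · 46.2049 − 2.326
    = 4.1584 − 2.326 = 1.8324 → 1.83
Power = Φ(1.83) = 0.966.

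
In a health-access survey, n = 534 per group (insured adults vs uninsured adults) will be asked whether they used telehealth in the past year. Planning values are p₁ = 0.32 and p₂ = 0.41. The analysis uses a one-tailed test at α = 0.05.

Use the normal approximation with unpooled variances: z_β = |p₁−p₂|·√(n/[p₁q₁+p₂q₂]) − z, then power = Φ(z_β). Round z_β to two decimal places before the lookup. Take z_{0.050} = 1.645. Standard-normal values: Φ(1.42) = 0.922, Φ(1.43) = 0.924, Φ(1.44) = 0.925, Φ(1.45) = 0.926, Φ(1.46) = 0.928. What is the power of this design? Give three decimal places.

Power ≈ 0.922

z_β = |p₁−p₂|·√(n/[p₁q₁+p₂q₂]) − z_α
    = 0.09 · √(534/0.4595) − 1.645
    = 0.09 · 34.0901 − 1.645
    = 3.0681 − 1.645 = 1.4231 → 1.42
Power = Φ(1.42) = 0.922.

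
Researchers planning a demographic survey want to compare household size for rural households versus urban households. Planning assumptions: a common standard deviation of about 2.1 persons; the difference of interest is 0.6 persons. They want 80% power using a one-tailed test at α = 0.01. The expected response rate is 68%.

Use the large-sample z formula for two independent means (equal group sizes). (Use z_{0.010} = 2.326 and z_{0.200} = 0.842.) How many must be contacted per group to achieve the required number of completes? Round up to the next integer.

n = (z_α + z_β)² · (σ₁² + σ₂²) / δ²
  = (2.326 + 0.842)² · (2·2.1² = 8.82) / 0.6²
  = 10.0362 · 8.82 / 0.36
  = 245.89
Adjust for 68% response: 245.89 / 0.68 = 361.60.
Round up → n = 362 per group.

n = 362 per group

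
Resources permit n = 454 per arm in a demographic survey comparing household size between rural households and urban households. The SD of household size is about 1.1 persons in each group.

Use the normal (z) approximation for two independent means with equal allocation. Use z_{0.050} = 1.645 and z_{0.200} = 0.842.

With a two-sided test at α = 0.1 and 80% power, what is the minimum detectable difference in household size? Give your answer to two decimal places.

δ = (z_{α/2} + z_β) · √((σ₁²+σ₂²)/n)
  = (1.645 + 0.842) · √(2.42/454)
  = 2.487 · √0.00533
  = 2.487 · 0.0730
  = 0.1816

Minimum detectable difference ≈ 0.18 persons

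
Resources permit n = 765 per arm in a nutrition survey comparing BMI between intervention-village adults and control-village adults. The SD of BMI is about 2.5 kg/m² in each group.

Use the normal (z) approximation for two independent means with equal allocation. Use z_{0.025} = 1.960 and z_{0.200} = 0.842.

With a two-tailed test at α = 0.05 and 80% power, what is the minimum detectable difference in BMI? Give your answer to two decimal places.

δ = (z_{α/2} + z_β) · √((σ₁²+σ₂²)/n)
  = (1.960 + 0.842) · √(12.5/765)
  = 2.802 · √0.01634
  = 2.802 · 0.1278
  = 0.3582

Minimum detectable difference ≈ 0.36 kg/m²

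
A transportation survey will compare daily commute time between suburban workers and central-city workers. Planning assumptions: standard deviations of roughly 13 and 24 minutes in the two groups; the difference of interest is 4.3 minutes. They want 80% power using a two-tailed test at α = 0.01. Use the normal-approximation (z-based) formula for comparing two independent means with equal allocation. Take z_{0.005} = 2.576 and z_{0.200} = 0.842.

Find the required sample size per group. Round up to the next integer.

n = (z_{α/2} + z_β)² · (σ₁² + σ₂²) / δ²
  = (2.576 + 0.842)² · (13² + 24² = 745) / 4.3²
  = 11.6827 · 745 / 18.49
  = 470.72
Round up → n = 471 per group.

n = 471 per group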